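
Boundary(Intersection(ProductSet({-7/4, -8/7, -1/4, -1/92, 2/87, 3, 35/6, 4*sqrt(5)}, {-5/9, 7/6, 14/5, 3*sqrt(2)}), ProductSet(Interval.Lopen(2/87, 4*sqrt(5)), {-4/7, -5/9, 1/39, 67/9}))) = ProductSet({3, 35/6, 4*sqrt(5)}, {-5/9})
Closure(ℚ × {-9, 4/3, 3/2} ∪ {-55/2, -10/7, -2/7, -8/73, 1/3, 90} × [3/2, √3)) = (ℝ × {-9, 4/3, 3/2}) ∪ ({-55/2, -10/7, -2/7, -8/73, 1/3, 90} × [3/2, √3])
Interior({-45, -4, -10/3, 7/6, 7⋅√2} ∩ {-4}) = ∅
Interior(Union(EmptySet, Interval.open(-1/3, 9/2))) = Interval.open(-1/3, 9/2)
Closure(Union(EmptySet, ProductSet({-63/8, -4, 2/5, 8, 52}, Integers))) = ProductSet({-63/8, -4, 2/5, 8, 52}, Integers)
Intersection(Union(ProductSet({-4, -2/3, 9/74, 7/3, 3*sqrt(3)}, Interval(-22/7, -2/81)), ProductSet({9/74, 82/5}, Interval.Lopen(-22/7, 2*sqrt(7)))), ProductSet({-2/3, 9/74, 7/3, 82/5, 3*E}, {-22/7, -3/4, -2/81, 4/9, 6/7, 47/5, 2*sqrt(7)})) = Union(ProductSet({9/74, 82/5}, {-3/4, -2/81, 4/9, 6/7, 2*sqrt(7)}), ProductSet({-2/3, 9/74, 7/3}, {-22/7, -3/4, -2/81}))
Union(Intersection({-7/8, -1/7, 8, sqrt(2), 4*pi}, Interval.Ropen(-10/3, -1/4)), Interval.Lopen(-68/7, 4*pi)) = Interval.Lopen(-68/7, 4*pi)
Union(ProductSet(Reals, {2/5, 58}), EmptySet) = ProductSet(Reals, {2/5, 58})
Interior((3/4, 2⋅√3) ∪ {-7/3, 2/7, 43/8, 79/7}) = (3/4, 2⋅√3)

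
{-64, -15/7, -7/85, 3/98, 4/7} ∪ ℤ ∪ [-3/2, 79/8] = ℤ ∪ {-15/7} ∪ [-3/2, 79/8]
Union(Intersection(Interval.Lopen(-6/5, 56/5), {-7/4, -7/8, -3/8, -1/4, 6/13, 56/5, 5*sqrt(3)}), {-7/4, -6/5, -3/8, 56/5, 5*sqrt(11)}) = {-7/4, -6/5, -7/8, -3/8, -1/4, 6/13, 56/5, 5*sqrt(11), 5*sqrt(3)}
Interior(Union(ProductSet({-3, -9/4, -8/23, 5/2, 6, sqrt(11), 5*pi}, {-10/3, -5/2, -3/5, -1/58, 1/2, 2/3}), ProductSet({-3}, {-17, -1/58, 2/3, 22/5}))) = EmptySet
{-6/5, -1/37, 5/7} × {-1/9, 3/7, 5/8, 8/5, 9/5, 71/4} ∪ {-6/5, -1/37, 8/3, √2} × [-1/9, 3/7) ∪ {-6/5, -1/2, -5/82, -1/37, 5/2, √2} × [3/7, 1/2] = ({-6/5, -1/37, 5/7} × {-1/9, 3/7, 5/8, 8/5, 9/5, 71/4}) ∪ ({-6/5, -1/37, 8/3, √2} × [-1/9, 3/7)) ∪ ({-6/5, -1/2, -5/82, -1/37, 5/2, √2} × [3/7, 1/2])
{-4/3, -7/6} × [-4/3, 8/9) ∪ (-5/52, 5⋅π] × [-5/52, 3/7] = ({-4/3, -7/6} × [-4/3, 8/9)) ∪ ((-5/52, 5⋅π] × [-5/52, 3/7])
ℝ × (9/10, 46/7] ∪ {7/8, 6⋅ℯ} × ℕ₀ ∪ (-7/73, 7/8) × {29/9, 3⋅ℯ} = ({7/8, 6⋅ℯ} × ℕ₀) ∪ (ℝ × (9/10, 46/7]) ∪ ((-7/73, 7/8) × {29/9, 3⋅ℯ})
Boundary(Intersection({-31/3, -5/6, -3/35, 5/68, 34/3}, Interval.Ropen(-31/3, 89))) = {-31/3, -5/6, -3/35, 5/68, 34/3}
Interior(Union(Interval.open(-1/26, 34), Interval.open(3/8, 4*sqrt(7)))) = Interval.open(-1/26, 34)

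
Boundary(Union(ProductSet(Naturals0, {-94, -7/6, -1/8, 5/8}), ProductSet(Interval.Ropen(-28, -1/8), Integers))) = Union(ProductSet(Interval(-28, -1/8), Integers), ProductSet(Naturals0, {-94, -7/6, -1/8, 5/8}))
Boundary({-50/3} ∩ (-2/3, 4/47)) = ∅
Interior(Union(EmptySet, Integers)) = EmptySet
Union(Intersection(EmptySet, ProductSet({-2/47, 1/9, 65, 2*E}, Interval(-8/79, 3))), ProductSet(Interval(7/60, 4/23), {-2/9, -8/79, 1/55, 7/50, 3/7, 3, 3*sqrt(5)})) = ProductSet(Interval(7/60, 4/23), {-2/9, -8/79, 1/55, 7/50, 3/7, 3, 3*sqrt(5)})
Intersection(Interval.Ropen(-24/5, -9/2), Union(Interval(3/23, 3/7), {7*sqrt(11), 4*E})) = EmptySet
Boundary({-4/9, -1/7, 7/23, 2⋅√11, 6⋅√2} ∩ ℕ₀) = ∅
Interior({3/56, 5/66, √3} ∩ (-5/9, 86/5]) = ∅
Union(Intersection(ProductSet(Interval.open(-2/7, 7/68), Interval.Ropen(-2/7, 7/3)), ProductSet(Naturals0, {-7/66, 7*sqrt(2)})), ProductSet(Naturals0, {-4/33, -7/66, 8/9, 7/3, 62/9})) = ProductSet(Naturals0, {-4/33, -7/66, 8/9, 7/3, 62/9})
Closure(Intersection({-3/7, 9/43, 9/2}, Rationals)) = {-3/7, 9/43, 9/2}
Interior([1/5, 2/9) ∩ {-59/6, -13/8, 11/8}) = ∅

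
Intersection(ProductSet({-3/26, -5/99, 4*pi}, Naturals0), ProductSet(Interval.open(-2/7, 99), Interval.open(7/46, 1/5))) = EmptySet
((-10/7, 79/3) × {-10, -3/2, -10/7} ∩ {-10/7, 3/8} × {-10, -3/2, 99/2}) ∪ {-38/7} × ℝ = ({-38/7} × ℝ) ∪ ({3/8} × {-10, -3/2})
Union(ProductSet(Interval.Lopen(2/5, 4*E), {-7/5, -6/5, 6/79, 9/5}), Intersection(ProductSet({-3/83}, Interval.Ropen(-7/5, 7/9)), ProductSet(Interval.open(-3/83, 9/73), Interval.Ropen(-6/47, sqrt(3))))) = ProductSet(Interval.Lopen(2/5, 4*E), {-7/5, -6/5, 6/79, 9/5})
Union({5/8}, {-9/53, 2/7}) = {-9/53, 2/7, 5/8}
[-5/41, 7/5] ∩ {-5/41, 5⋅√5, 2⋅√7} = {-5/41}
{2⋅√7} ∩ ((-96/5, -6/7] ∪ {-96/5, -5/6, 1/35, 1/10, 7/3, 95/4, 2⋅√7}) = {2⋅√7}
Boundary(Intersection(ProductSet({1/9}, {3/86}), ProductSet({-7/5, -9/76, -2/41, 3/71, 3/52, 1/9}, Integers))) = EmptySet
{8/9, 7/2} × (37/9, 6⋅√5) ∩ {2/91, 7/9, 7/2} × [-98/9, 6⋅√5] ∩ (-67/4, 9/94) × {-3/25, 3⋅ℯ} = ∅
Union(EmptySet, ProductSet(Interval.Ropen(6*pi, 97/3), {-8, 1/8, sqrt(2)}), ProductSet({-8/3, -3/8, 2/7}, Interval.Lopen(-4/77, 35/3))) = Union(ProductSet({-8/3, -3/8, 2/7}, Interval.Lopen(-4/77, 35/3)), ProductSet(Interval.Ropen(6*pi, 97/3), {-8, 1/8, sqrt(2)}))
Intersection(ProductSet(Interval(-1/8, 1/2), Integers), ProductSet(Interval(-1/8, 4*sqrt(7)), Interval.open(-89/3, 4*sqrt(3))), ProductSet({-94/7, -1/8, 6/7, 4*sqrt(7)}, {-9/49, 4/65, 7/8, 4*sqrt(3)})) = EmptySet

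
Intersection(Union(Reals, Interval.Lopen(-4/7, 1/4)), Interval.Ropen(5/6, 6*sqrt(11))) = Interval.Ropen(5/6, 6*sqrt(11))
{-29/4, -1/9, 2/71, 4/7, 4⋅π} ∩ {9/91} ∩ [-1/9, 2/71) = ∅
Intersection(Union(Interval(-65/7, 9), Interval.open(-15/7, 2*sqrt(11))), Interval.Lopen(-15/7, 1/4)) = Interval.Lopen(-15/7, 1/4)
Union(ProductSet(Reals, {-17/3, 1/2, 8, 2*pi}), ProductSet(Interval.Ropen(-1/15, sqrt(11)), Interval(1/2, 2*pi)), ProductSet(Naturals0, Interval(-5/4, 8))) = Union(ProductSet(Interval.Ropen(-1/15, sqrt(11)), Interval(1/2, 2*pi)), ProductSet(Naturals0, Interval(-5/4, 8)), ProductSet(Reals, {-17/3, 1/2, 8, 2*pi}))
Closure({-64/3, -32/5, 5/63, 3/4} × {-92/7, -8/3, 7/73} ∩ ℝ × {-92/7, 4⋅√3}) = {-64/3, -32/5, 5/63, 3/4} × {-92/7}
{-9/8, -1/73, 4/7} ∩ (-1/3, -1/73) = ∅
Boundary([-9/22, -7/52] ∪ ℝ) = ∅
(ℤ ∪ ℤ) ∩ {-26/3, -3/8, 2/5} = ∅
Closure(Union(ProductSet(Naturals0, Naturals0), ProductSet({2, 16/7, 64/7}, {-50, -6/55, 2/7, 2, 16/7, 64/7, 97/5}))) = Union(ProductSet({2, 16/7, 64/7}, {-50, -6/55, 2/7, 2, 16/7, 64/7, 97/5}), ProductSet(Naturals0, Naturals0))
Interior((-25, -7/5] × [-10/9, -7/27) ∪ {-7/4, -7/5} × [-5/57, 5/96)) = (-25, -7/5) × (-10/9, -7/27)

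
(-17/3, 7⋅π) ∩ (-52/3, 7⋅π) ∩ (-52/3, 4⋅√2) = (-17/3, 4⋅√2)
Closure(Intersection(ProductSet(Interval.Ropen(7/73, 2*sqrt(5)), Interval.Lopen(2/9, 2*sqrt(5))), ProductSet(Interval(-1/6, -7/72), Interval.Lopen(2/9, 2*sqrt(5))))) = EmptySet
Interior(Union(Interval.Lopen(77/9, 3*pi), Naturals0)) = Union(Complement(Interval.open(77/9, 3*pi), Complement(Naturals0, Interval.open(77/9, 3*pi))), Complement(Naturals0, Union(Complement(Naturals0, Interval.open(77/9, 3*pi)), {77/9, 3*pi})), Complement(Range(9, 10, 1), Complement(Naturals0, Interval.open(77/9, 3*pi))), Complement(Range(9, 10, 1), Union(Complement(Naturals0, Interval.open(77/9, 3*pi)), {77/9, 3*pi})))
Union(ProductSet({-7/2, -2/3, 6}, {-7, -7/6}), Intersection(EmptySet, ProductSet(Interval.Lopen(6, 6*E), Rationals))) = ProductSet({-7/2, -2/3, 6}, {-7, -7/6})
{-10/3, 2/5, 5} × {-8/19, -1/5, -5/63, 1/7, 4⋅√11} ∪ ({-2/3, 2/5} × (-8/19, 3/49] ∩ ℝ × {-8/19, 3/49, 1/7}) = ({-2/3, 2/5} × {3/49}) ∪ ({-10/3, 2/5, 5} × {-8/19, -1/5, -5/63, 1/7, 4⋅√11})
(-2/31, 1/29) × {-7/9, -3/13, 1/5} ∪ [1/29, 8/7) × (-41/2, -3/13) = ((-2/31, 1/29) × {-7/9, -3/13, 1/5}) ∪ ([1/29, 8/7) × (-41/2, -3/13))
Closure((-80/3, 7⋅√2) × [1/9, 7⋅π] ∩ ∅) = ∅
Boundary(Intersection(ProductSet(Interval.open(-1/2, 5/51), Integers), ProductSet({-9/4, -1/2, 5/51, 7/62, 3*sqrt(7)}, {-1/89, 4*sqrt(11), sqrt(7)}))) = EmptySet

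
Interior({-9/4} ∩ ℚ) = ∅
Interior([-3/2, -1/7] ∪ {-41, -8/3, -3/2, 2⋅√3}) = (-3/2, -1/7)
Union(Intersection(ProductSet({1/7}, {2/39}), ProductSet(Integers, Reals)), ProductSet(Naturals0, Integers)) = ProductSet(Naturals0, Integers)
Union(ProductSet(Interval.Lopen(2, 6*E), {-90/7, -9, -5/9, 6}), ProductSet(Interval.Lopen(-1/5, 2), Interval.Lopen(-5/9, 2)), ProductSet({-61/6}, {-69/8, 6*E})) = Union(ProductSet({-61/6}, {-69/8, 6*E}), ProductSet(Interval.Lopen(-1/5, 2), Interval.Lopen(-5/9, 2)), ProductSet(Interval.Lopen(2, 6*E), {-90/7, -9, -5/9, 6}))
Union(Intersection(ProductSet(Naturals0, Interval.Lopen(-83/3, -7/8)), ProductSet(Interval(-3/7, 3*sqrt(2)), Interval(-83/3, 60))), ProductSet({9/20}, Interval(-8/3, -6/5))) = Union(ProductSet({9/20}, Interval(-8/3, -6/5)), ProductSet(Range(0, 5, 1), Interval.Lopen(-83/3, -7/8)))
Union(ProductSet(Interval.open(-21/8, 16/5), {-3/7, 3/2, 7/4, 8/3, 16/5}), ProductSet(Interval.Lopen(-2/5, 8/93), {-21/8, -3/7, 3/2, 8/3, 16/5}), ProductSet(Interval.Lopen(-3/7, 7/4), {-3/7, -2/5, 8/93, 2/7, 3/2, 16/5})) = Union(ProductSet(Interval.open(-21/8, 16/5), {-3/7, 3/2, 7/4, 8/3, 16/5}), ProductSet(Interval.Lopen(-3/7, 7/4), {-3/7, -2/5, 8/93, 2/7, 3/2, 16/5}), ProductSet(Interval.Lopen(-2/5, 8/93), {-21/8, -3/7, 3/2, 8/3, 16/5}))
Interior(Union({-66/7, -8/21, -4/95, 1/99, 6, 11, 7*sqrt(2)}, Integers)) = EmptySet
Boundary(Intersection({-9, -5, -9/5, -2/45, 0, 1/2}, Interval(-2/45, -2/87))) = {-2/45}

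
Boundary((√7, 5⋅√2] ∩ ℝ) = {5⋅√2, √7}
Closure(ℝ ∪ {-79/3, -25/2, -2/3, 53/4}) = ℝ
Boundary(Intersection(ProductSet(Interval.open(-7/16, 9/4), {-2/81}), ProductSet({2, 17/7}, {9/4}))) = EmptySet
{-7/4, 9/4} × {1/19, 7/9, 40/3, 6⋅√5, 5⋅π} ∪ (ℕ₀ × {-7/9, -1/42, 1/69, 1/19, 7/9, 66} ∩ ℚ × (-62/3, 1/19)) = (ℕ₀ × {-7/9, -1/42, 1/69}) ∪ ({-7/4, 9/4} × {1/19, 7/9, 40/3, 6⋅√5, 5⋅π})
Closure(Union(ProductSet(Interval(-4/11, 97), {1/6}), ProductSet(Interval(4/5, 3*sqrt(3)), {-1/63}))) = Union(ProductSet(Interval(-4/11, 97), {1/6}), ProductSet(Interval(4/5, 3*sqrt(3)), {-1/63}))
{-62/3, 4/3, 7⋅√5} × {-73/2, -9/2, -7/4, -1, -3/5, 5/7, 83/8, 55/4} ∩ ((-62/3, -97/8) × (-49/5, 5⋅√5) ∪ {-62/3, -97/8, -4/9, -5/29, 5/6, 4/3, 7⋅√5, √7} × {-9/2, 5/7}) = {-62/3, 4/3, 7⋅√5} × {-9/2, 5/7}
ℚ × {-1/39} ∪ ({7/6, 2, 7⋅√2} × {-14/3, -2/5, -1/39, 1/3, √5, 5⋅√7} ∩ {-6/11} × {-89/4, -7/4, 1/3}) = ℚ × {-1/39}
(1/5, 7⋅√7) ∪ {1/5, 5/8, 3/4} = [1/5, 7⋅√7)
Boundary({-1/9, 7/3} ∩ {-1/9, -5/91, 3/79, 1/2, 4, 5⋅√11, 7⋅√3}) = {-1/9}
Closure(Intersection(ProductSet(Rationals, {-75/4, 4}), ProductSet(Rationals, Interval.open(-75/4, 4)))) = EmptySet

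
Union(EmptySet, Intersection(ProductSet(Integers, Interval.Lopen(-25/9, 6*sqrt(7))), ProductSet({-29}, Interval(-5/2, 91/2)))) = ProductSet({-29}, Interval(-5/2, 6*sqrt(7)))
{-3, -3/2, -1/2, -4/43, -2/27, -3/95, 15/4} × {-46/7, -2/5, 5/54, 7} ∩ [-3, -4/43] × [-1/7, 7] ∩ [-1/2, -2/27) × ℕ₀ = {-1/2, -4/43} × {7}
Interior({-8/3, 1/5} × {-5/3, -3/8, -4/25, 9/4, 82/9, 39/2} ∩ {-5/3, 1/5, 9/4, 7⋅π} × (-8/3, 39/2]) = ∅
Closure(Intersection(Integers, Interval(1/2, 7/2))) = Range(1, 4, 1)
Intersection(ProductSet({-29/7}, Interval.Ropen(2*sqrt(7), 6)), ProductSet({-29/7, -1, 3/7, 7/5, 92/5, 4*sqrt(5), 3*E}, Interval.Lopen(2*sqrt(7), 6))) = ProductSet({-29/7}, Interval.open(2*sqrt(7), 6))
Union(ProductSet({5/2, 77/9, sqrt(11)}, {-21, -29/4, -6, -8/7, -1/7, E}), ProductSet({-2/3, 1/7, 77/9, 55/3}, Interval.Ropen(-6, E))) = Union(ProductSet({5/2, 77/9, sqrt(11)}, {-21, -29/4, -6, -8/7, -1/7, E}), ProductSet({-2/3, 1/7, 77/9, 55/3}, Interval.Ropen(-6, E)))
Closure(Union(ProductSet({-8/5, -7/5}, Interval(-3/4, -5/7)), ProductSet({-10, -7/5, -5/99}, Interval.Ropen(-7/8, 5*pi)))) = Union(ProductSet({-8/5, -7/5}, Interval(-3/4, -5/7)), ProductSet({-10, -7/5, -5/99}, Interval(-7/8, 5*pi)))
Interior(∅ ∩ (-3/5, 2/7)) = ∅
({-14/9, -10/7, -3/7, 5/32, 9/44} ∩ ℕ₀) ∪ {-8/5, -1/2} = {-8/5, -1/2}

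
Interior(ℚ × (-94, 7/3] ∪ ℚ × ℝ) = ∅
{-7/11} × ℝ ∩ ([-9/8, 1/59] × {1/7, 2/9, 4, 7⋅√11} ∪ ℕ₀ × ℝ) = {-7/11} × {1/7, 2/9, 4, 7⋅√11}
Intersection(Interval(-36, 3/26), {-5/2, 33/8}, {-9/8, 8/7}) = EmptySet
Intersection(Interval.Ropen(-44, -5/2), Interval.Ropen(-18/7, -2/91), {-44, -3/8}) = EmptySet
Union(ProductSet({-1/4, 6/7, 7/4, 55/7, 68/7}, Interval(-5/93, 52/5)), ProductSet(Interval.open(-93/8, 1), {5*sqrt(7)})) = Union(ProductSet({-1/4, 6/7, 7/4, 55/7, 68/7}, Interval(-5/93, 52/5)), ProductSet(Interval.open(-93/8, 1), {5*sqrt(7)}))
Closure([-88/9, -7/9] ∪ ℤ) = ℤ ∪ [-88/9, -7/9]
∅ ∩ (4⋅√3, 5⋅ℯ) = ∅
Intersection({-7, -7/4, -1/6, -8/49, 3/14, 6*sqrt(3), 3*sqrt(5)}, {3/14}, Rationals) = {3/14}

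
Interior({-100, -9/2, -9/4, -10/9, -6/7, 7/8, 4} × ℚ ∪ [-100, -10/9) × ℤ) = ∅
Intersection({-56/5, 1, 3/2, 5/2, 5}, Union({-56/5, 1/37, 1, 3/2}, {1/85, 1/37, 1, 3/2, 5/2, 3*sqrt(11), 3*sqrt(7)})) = {-56/5, 1, 3/2, 5/2}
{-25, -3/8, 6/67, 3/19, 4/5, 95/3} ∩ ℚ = {-25, -3/8, 6/67, 3/19, 4/5, 95/3}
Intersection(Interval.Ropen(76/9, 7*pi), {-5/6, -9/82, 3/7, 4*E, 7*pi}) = {4*E}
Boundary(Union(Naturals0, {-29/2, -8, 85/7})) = Union({-29/2, -8, 85/7}, Naturals0)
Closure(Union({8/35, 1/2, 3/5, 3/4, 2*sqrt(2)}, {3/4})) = {8/35, 1/2, 3/5, 3/4, 2*sqrt(2)}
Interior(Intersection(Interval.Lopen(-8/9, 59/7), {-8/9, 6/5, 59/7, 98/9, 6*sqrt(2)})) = EmptySet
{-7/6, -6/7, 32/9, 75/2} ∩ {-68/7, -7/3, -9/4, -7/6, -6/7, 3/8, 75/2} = {-7/6, -6/7, 75/2}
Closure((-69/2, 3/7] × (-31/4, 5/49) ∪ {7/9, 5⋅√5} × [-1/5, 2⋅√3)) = ({-69/2, 3/7} × [-31/4, 5/49]) ∪ ([-69/2, 3/7] × {-31/4, 5/49}) ∪ ((-69/2, 3/7] × (-31/4, 5/49)) ∪ ({7/9, 5⋅√5} × [-1/5, 2⋅√3])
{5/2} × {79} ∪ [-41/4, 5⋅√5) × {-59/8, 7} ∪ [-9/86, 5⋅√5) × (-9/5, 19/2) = ({5/2} × {79}) ∪ ([-41/4, 5⋅√5) × {-59/8, 7}) ∪ ([-9/86, 5⋅√5) × (-9/5, 19/2))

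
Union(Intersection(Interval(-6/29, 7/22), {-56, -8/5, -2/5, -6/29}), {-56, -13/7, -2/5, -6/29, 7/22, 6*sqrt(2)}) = {-56, -13/7, -2/5, -6/29, 7/22, 6*sqrt(2)}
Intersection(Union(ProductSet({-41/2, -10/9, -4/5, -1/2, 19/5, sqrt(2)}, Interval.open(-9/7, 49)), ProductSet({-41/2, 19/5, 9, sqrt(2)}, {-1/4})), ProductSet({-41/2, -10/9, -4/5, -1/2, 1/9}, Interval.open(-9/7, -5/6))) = ProductSet({-41/2, -10/9, -4/5, -1/2}, Interval.open(-9/7, -5/6))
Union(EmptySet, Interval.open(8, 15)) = Interval.open(8, 15)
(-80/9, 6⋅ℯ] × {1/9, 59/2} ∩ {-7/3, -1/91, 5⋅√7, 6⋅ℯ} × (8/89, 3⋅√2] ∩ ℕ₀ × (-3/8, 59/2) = ∅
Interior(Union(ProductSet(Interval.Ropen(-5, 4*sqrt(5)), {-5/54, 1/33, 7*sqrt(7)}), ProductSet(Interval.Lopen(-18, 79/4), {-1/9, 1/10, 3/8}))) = EmptySet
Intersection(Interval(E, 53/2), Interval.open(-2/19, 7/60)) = EmptySet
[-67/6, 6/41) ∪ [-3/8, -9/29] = [-67/6, 6/41)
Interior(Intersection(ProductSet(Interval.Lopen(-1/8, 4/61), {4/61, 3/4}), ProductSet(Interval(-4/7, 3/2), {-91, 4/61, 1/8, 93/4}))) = EmptySet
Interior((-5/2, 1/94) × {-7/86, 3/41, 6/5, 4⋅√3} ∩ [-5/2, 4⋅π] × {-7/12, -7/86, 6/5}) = ∅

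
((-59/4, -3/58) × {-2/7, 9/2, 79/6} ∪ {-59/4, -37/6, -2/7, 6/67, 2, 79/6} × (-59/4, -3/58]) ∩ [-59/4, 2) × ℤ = {-59/4, -37/6, -2/7, 6/67} × {-14, -13, …, -1}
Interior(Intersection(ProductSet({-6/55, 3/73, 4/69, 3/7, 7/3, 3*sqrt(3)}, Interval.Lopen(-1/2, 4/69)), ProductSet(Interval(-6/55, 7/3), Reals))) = EmptySet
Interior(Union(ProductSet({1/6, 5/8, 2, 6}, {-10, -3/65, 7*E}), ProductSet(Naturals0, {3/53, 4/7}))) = EmptySet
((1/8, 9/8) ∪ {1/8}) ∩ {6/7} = {6/7}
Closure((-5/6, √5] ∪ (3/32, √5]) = [-5/6, √5]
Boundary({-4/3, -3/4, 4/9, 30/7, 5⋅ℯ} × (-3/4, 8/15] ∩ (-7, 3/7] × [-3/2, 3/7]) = {-4/3, -3/4} × [-3/4, 3/7]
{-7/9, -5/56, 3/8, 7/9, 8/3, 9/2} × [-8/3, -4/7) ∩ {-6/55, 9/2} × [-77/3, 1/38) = {9/2} × [-8/3, -4/7)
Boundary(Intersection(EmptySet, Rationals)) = EmptySet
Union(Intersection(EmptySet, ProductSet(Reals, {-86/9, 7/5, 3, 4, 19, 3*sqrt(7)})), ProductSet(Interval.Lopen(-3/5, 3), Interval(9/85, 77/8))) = ProductSet(Interval.Lopen(-3/5, 3), Interval(9/85, 77/8))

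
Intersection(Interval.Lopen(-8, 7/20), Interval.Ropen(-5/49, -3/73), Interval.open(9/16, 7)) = EmptySet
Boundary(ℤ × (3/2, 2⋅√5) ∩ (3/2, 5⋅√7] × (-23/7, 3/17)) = ∅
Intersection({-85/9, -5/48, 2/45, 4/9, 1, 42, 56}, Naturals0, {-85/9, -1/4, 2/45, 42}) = {42}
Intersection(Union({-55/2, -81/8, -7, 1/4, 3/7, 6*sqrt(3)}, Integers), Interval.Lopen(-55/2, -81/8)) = Union({-81/8}, Range(-27, -10, 1))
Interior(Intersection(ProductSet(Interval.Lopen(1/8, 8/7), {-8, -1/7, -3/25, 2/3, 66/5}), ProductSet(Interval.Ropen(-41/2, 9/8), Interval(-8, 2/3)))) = EmptySet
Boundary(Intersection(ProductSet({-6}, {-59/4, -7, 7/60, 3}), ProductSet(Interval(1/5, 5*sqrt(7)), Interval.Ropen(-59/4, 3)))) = EmptySet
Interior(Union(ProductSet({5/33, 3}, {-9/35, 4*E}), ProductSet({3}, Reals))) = EmptySet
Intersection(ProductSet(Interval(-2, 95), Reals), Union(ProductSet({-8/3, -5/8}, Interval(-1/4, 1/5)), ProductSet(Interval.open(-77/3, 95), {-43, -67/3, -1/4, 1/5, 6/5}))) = Union(ProductSet({-5/8}, Interval(-1/4, 1/5)), ProductSet(Interval.Ropen(-2, 95), {-43, -67/3, -1/4, 1/5, 6/5}))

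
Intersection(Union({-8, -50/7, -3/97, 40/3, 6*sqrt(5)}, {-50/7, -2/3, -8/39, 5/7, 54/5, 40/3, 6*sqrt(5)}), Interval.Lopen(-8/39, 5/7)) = {-3/97, 5/7}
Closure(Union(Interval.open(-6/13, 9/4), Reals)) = Interval(-oo, oo)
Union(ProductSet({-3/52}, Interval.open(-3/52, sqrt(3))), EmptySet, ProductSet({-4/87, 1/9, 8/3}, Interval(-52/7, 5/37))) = Union(ProductSet({-3/52}, Interval.open(-3/52, sqrt(3))), ProductSet({-4/87, 1/9, 8/3}, Interval(-52/7, 5/37)))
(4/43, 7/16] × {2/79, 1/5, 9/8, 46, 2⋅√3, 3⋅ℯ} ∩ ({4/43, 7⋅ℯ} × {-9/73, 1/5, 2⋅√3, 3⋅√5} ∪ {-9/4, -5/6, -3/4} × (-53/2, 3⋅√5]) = ∅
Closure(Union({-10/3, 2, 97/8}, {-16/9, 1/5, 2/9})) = {-10/3, -16/9, 1/5, 2/9, 2, 97/8}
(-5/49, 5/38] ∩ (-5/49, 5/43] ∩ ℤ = {0}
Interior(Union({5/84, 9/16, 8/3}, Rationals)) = EmptySet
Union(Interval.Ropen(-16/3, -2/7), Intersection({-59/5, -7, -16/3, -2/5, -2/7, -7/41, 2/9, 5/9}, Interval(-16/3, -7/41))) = Union({-7/41}, Interval(-16/3, -2/7))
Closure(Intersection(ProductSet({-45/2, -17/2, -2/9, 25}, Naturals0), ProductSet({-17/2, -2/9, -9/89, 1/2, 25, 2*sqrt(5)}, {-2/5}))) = EmptySet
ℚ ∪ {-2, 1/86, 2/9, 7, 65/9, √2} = ℚ ∪ {√2}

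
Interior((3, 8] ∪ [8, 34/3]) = (3, 34/3)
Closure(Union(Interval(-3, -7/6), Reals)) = Interval(-oo, oo)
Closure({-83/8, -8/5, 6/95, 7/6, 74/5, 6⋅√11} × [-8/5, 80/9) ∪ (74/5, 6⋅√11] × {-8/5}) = ([74/5, 6⋅√11] × {-8/5}) ∪ ({-83/8, -8/5, 6/95, 7/6, 74/5, 6⋅√11} × [-8/5, 80/9])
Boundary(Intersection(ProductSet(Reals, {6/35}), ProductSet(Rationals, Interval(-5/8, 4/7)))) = ProductSet(Reals, {6/35})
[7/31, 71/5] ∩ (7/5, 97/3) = (7/5, 71/5]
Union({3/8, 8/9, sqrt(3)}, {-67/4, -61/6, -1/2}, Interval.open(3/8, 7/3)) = Union({-67/4, -61/6, -1/2}, Interval.Ropen(3/8, 7/3))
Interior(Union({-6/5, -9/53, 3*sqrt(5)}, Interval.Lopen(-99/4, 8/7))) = Interval.open(-99/4, 8/7)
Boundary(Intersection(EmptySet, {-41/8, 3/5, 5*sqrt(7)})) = EmptySet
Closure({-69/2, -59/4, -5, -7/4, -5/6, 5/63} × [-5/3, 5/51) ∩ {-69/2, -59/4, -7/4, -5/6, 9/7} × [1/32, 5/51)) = {-69/2, -59/4, -7/4, -5/6} × [1/32, 5/51]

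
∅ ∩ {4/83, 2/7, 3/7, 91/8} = ∅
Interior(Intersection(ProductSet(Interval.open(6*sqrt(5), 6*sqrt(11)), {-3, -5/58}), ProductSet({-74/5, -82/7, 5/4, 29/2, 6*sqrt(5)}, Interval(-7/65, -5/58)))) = EmptySet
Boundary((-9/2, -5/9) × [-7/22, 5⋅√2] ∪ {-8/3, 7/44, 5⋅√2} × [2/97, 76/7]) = ({-9/2, -5/9} × [-7/22, 5⋅√2]) ∪ ({7/44, 5⋅√2} × [2/97, 76/7]) ∪ ([-9/2, -5/9] × {-7/22, 5⋅√2}) ∪ ({-8/3, 7/44, 5⋅√2} × [5⋅√2, 76/7])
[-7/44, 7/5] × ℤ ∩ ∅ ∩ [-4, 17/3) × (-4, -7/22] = ∅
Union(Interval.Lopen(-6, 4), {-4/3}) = Interval.Lopen(-6, 4)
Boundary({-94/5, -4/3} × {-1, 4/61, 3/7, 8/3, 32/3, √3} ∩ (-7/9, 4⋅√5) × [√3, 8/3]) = ∅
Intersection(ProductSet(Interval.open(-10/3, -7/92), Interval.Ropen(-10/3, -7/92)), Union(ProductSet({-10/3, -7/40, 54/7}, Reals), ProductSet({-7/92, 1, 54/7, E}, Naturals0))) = ProductSet({-7/40}, Interval.Ropen(-10/3, -7/92))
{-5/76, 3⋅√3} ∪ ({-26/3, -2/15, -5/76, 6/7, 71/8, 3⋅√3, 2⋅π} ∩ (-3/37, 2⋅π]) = {-5/76, 6/7, 3⋅√3, 2⋅π}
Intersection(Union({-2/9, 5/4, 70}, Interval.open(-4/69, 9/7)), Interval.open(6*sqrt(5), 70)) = EmptySet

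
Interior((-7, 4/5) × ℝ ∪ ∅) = (-7, 4/5) × ℝ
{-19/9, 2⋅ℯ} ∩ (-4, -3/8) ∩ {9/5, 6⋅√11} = ∅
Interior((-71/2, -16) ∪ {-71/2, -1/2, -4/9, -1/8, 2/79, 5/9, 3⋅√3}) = (-71/2, -16)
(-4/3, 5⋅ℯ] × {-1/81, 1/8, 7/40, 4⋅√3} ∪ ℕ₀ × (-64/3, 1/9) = (ℕ₀ × (-64/3, 1/9)) ∪ ((-4/3, 5⋅ℯ] × {-1/81, 1/8, 7/40, 4⋅√3})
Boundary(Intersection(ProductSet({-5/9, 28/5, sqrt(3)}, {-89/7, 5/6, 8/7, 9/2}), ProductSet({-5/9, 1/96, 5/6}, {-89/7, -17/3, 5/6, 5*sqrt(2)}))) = ProductSet({-5/9}, {-89/7, 5/6})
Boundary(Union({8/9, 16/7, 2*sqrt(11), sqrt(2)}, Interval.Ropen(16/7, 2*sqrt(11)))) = {8/9, 16/7, 2*sqrt(11), sqrt(2)}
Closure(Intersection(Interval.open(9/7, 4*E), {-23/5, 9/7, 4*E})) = EmptySet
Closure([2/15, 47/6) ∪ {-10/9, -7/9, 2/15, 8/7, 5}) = {-10/9, -7/9} ∪ [2/15, 47/6]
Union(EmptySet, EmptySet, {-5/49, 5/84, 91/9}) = {-5/49, 5/84, 91/9}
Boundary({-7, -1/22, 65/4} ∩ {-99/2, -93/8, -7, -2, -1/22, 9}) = {-7, -1/22}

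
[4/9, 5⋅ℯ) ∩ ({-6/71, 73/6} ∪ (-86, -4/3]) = {73/6}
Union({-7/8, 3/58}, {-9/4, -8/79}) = {-9/4, -7/8, -8/79, 3/58}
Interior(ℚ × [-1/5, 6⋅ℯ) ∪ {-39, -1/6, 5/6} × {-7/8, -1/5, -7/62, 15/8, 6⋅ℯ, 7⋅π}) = ∅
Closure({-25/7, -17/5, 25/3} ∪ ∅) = {-25/7, -17/5, 25/3}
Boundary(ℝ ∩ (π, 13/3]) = {13/3, π}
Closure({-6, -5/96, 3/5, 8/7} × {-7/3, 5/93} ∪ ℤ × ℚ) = (ℤ × ℝ) ∪ ({-6, -5/96, 3/5, 8/7} × {-7/3, 5/93})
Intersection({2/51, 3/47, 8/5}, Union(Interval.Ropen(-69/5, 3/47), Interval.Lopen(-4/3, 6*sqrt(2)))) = {2/51, 3/47, 8/5}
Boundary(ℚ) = ℝ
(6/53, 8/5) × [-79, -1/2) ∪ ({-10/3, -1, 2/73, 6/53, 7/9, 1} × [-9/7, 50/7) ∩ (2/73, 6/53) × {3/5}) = (6/53, 8/5) × [-79, -1/2)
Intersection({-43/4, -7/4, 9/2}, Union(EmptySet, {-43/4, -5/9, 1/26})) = {-43/4}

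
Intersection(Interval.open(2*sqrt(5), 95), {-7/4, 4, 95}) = EmptySet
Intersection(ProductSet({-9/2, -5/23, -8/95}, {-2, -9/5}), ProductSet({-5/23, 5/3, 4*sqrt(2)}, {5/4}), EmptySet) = EmptySet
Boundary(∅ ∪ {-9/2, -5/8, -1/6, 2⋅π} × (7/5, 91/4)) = {-9/2, -5/8, -1/6, 2⋅π} × [7/5, 91/4]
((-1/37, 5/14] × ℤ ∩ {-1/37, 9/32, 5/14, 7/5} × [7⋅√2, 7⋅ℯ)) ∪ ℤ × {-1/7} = (ℤ × {-1/7}) ∪ ({9/32, 5/14} × {10, 11, …, 19})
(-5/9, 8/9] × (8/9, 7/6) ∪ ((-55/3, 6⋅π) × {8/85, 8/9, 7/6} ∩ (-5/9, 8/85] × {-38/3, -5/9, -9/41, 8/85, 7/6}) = ((-5/9, 8/85] × {8/85, 7/6}) ∪ ((-5/9, 8/9] × (8/9, 7/6))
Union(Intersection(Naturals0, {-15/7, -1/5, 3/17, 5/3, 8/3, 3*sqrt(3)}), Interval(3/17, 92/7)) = Interval(3/17, 92/7)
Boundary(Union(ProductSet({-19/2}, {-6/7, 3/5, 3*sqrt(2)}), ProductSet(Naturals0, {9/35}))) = Union(ProductSet({-19/2}, {-6/7, 3/5, 3*sqrt(2)}), ProductSet(Naturals0, {9/35}))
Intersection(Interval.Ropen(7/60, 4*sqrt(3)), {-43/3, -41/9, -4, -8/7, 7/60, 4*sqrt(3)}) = {7/60}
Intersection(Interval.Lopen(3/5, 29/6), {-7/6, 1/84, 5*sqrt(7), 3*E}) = EmptySet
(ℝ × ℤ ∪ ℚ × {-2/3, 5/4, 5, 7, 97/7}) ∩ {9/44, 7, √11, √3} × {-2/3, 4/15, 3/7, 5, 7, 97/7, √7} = ({9/44, 7} × {-2/3, 5, 7, 97/7}) ∪ ({9/44, 7, √11, √3} × {5, 7})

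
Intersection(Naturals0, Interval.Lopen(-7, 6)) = Range(0, 7, 1)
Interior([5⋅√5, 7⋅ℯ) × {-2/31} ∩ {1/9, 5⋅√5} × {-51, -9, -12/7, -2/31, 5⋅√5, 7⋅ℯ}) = ∅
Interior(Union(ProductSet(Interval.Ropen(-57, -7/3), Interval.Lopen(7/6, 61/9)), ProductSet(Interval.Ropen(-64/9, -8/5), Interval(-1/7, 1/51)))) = Union(ProductSet(Interval.open(-57, -7/3), Interval.open(7/6, 61/9)), ProductSet(Interval.open(-64/9, -8/5), Interval.open(-1/7, 1/51)))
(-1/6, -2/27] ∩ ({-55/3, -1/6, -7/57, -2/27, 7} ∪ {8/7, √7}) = {-7/57, -2/27}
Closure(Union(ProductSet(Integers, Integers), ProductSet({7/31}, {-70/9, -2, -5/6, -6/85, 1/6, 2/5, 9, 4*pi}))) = Union(ProductSet({7/31}, {-70/9, -2, -5/6, -6/85, 1/6, 2/5, 9, 4*pi}), ProductSet(Integers, Integers))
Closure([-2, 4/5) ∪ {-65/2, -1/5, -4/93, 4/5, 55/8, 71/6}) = {-65/2, 55/8, 71/6} ∪ [-2, 4/5]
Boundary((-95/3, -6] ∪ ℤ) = {-95/3} ∪ (ℤ \ (-95/3, -6))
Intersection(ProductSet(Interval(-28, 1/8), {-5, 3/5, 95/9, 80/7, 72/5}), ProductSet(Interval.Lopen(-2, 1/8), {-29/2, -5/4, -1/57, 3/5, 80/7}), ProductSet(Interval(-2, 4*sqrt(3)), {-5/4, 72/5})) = EmptySet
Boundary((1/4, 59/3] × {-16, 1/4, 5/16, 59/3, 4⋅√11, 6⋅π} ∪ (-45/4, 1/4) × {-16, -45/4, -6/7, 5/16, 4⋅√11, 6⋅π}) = ([-45/4, 1/4] × {-16, -45/4, -6/7, 5/16, 4⋅√11, 6⋅π}) ∪ ([1/4, 59/3] × {-16, 1/4, 5/16, 59/3, 4⋅√11, 6⋅π})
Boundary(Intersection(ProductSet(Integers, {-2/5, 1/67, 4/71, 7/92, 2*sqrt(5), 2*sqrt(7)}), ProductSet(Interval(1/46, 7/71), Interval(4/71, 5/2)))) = EmptySet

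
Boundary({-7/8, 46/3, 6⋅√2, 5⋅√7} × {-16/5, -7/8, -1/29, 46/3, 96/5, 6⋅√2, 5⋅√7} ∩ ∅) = ∅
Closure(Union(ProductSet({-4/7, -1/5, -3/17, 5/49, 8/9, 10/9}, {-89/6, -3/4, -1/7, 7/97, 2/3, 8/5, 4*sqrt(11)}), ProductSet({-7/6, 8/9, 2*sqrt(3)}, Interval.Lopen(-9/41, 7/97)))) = Union(ProductSet({-7/6, 8/9, 2*sqrt(3)}, Interval(-9/41, 7/97)), ProductSet({-4/7, -1/5, -3/17, 5/49, 8/9, 10/9}, {-89/6, -3/4, -1/7, 7/97, 2/3, 8/5, 4*sqrt(11)}))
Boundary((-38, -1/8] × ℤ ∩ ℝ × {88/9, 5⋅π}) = ∅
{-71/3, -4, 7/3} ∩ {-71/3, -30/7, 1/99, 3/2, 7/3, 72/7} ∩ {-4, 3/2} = ∅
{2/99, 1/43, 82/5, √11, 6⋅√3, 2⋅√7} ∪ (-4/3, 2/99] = (-4/3, 2/99] ∪ {1/43, 82/5, √11, 6⋅√3, 2⋅√7}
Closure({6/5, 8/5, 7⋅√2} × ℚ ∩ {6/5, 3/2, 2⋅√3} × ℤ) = {6/5} × ℤ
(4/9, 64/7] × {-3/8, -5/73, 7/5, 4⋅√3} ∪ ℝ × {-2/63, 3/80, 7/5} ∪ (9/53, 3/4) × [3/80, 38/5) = (ℝ × {-2/63, 3/80, 7/5}) ∪ ((9/53, 3/4) × [3/80, 38/5)) ∪ ((4/9, 64/7] × {-3/8, -5/73, 7/5, 4⋅√3})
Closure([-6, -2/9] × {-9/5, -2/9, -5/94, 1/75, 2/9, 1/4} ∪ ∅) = [-6, -2/9] × {-9/5, -2/9, -5/94, 1/75, 2/9, 1/4}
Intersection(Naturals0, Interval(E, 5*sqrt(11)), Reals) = Range(3, 17, 1)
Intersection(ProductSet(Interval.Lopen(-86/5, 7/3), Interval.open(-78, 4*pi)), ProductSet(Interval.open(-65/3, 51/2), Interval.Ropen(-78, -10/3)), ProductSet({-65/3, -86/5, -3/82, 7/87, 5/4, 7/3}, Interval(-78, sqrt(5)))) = ProductSet({-3/82, 7/87, 5/4, 7/3}, Interval.open(-78, -10/3))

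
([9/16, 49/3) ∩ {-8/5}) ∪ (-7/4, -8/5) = (-7/4, -8/5)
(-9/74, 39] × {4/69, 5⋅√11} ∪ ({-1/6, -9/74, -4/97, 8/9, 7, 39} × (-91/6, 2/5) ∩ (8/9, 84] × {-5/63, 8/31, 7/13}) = ({7, 39} × {-5/63, 8/31}) ∪ ((-9/74, 39] × {4/69, 5⋅√11})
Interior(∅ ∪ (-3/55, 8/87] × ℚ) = ∅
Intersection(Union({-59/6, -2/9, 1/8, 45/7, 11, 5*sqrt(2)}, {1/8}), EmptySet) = EmptySet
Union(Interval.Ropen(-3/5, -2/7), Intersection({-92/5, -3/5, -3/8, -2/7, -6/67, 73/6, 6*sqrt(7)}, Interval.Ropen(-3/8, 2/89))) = Union({-6/67}, Interval(-3/5, -2/7))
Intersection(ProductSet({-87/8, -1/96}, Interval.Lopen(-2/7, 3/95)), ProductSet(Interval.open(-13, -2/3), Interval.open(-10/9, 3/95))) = ProductSet({-87/8}, Interval.open(-2/7, 3/95))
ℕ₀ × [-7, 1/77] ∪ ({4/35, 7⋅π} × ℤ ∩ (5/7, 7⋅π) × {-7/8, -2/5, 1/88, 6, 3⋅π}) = ℕ₀ × [-7, 1/77]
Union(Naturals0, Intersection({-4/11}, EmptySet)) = Naturals0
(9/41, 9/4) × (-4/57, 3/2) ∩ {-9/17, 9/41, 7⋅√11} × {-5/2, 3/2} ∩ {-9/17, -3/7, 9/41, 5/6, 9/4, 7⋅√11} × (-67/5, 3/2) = ∅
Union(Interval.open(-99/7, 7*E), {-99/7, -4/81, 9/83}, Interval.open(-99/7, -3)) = Interval.Ropen(-99/7, 7*E)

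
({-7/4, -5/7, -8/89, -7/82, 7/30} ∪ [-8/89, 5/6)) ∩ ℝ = {-7/4, -5/7} ∪ [-8/89, 5/6)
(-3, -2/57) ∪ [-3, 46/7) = [-3, 46/7)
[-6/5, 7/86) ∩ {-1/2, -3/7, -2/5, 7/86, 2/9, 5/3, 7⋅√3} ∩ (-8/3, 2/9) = {-1/2, -3/7, -2/5}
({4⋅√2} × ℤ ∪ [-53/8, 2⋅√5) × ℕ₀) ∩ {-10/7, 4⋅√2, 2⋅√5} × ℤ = ({-10/7} × ℕ₀) ∪ ({4⋅√2} × ℤ)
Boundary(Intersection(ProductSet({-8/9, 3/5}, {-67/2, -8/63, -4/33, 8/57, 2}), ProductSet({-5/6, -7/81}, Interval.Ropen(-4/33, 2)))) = EmptySet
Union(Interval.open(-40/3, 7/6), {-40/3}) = Interval.Ropen(-40/3, 7/6)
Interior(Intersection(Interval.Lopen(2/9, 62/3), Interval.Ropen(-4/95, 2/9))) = EmptySet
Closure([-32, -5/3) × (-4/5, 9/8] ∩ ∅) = ∅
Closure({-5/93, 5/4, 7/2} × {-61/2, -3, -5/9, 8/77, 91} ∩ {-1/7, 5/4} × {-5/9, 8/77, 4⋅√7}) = {5/4} × {-5/9, 8/77}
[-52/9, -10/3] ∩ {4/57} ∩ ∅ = ∅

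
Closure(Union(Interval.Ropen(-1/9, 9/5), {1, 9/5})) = Interval(-1/9, 9/5)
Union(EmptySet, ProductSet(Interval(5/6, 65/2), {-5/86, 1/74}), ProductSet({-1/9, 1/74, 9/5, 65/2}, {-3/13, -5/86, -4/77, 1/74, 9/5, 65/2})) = Union(ProductSet({-1/9, 1/74, 9/5, 65/2}, {-3/13, -5/86, -4/77, 1/74, 9/5, 65/2}), ProductSet(Interval(5/6, 65/2), {-5/86, 1/74}))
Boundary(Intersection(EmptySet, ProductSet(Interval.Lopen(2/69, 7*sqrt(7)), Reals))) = EmptySet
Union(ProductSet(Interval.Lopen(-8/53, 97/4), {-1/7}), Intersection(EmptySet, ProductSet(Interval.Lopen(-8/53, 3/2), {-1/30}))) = ProductSet(Interval.Lopen(-8/53, 97/4), {-1/7})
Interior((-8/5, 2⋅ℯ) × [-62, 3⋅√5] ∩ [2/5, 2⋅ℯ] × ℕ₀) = ∅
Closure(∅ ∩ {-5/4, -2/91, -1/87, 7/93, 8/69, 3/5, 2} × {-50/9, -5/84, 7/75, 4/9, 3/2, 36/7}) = ∅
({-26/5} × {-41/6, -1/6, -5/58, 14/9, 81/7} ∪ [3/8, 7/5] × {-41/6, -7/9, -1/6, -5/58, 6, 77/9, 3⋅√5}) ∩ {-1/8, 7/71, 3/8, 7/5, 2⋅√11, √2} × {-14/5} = ∅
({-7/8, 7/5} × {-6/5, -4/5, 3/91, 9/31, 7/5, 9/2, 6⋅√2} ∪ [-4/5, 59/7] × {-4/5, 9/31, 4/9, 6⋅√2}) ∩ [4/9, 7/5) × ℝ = [4/9, 7/5) × {-4/5, 9/31, 4/9, 6⋅√2}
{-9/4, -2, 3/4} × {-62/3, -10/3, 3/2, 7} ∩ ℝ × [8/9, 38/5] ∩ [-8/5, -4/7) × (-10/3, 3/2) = ∅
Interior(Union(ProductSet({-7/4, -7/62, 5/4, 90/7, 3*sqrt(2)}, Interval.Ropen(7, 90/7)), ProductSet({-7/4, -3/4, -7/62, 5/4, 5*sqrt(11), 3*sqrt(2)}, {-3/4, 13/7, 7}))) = EmptySet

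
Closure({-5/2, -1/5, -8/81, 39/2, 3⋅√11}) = {-5/2, -1/5, -8/81, 39/2, 3⋅√11}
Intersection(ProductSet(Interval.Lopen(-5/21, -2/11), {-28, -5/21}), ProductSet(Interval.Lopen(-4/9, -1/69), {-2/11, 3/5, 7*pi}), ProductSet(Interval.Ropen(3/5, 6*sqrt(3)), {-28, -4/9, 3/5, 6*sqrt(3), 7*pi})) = EmptySet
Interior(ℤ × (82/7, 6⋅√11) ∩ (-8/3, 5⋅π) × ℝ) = ∅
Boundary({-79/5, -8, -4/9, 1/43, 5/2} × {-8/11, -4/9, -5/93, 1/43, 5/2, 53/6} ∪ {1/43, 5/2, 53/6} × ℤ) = ({1/43, 5/2, 53/6} × ℤ) ∪ ({-79/5, -8, -4/9, 1/43, 5/2} × {-8/11, -4/9, -5/93, 1/43, 5/2, 53/6})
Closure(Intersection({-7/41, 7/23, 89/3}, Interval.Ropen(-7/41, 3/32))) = {-7/41}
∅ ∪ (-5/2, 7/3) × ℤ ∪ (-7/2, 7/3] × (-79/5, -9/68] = ((-5/2, 7/3) × ℤ) ∪ ((-7/2, 7/3] × (-79/5, -9/68])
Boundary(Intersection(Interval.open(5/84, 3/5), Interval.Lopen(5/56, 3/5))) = {5/56, 3/5}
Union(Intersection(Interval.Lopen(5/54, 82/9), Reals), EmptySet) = Interval.Lopen(5/54, 82/9)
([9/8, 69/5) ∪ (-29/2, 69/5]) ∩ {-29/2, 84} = ∅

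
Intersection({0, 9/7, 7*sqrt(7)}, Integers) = {0}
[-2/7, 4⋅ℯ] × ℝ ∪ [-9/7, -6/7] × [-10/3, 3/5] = ([-2/7, 4⋅ℯ] × ℝ) ∪ ([-9/7, -6/7] × [-10/3, 3/5])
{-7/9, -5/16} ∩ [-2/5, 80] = {-5/16}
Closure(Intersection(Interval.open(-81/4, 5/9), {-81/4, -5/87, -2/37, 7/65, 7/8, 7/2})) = {-5/87, -2/37, 7/65}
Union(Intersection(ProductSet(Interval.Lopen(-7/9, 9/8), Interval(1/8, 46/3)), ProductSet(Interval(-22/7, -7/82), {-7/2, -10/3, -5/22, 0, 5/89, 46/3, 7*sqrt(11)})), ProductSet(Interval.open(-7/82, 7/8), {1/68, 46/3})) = Union(ProductSet(Interval.Lopen(-7/9, -7/82), {46/3}), ProductSet(Interval.open(-7/82, 7/8), {1/68, 46/3}))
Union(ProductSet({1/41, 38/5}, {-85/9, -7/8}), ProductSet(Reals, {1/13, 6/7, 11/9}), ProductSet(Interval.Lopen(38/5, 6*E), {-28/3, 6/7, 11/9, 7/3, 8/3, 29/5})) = Union(ProductSet({1/41, 38/5}, {-85/9, -7/8}), ProductSet(Interval.Lopen(38/5, 6*E), {-28/3, 6/7, 11/9, 7/3, 8/3, 29/5}), ProductSet(Reals, {1/13, 6/7, 11/9}))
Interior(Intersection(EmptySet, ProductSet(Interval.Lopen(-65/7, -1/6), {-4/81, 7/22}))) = EmptySet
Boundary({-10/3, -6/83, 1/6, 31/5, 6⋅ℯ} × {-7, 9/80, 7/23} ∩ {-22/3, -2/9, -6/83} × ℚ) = {-6/83} × {-7, 9/80, 7/23}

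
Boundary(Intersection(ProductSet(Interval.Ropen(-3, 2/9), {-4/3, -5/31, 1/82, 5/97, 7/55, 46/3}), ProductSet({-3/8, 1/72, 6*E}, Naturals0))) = EmptySet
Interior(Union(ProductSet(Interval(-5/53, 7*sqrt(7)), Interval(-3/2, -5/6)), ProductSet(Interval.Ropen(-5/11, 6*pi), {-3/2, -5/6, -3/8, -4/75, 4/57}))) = ProductSet(Interval.open(-5/53, 7*sqrt(7)), Interval.open(-3/2, -5/6))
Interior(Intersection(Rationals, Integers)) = EmptySet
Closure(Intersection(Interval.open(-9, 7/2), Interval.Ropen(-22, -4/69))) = Interval(-9, -4/69)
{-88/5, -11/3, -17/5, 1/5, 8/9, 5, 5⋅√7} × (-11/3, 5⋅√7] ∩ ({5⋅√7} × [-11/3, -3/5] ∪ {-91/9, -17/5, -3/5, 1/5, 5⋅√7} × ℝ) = {-17/5, 1/5, 5⋅√7} × (-11/3, 5⋅√7]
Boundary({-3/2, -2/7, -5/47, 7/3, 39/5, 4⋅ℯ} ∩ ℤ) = ∅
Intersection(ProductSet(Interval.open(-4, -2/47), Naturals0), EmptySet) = EmptySet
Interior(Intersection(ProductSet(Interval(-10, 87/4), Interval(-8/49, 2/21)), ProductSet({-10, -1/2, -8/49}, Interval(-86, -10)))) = EmptySet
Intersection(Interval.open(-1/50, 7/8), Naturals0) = Range(0, 1, 1)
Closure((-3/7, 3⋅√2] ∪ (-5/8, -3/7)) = [-5/8, 3⋅√2]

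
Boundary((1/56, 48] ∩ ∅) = ∅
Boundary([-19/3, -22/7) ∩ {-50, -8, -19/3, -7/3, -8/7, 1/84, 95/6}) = {-19/3}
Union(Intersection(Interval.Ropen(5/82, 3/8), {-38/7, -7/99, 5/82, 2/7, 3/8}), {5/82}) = {5/82, 2/7}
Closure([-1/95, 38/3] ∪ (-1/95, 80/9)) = [-1/95, 38/3]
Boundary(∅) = ∅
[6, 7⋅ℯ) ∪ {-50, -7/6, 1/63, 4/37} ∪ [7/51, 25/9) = {-50, -7/6, 1/63, 4/37} ∪ [7/51, 25/9) ∪ [6, 7⋅ℯ)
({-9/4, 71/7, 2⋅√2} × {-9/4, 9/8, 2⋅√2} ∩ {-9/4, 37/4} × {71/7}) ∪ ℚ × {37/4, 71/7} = ℚ × {37/4, 71/7}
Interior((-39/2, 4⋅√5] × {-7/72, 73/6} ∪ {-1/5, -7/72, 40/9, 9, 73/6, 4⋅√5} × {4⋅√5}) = ∅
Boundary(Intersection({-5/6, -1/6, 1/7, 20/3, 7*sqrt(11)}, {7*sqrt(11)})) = {7*sqrt(11)}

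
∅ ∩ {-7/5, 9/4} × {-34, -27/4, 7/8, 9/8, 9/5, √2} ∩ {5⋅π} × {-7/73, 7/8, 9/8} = ∅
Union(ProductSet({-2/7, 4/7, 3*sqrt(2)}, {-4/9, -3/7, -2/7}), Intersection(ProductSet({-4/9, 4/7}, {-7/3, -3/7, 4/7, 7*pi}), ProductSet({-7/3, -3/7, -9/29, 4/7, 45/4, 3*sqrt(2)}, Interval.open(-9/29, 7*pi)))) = Union(ProductSet({4/7}, {4/7}), ProductSet({-2/7, 4/7, 3*sqrt(2)}, {-4/9, -3/7, -2/7}))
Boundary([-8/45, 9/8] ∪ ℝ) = ∅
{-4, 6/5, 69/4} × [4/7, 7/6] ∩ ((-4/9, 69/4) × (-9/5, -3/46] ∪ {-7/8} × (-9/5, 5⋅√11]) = ∅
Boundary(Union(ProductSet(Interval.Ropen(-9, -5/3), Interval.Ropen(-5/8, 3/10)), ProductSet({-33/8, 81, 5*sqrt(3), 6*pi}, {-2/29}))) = Union(ProductSet({-9, -5/3}, Interval(-5/8, 3/10)), ProductSet({81, 5*sqrt(3), 6*pi}, {-2/29}), ProductSet(Interval(-9, -5/3), {-5/8, 3/10}))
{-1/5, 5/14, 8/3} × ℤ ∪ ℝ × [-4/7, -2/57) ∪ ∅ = ({-1/5, 5/14, 8/3} × ℤ) ∪ (ℝ × [-4/7, -2/57))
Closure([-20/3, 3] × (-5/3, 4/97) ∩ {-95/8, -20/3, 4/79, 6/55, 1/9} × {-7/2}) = ∅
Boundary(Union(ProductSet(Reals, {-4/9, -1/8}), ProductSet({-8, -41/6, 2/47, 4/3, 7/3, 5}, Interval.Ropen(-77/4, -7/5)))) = Union(ProductSet({-8, -41/6, 2/47, 4/3, 7/3, 5}, Interval(-77/4, -7/5)), ProductSet(Reals, {-4/9, -1/8}))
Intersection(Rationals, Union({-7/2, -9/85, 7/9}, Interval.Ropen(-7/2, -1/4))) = Union({-9/85, 7/9}, Intersection(Interval.Ropen(-7/2, -1/4), Rationals))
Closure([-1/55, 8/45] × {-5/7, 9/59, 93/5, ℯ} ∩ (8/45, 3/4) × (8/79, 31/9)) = ∅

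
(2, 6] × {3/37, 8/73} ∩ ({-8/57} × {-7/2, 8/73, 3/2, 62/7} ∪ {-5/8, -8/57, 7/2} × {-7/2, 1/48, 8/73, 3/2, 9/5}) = {7/2} × {8/73}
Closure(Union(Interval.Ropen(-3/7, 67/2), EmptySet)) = Interval(-3/7, 67/2)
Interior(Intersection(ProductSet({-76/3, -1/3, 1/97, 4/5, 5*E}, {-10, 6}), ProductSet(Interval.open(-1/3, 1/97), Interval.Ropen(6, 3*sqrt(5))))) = EmptySet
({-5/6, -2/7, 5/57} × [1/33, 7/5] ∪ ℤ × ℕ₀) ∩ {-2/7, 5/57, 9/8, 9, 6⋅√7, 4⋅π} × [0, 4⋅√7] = ({9} × {0, 1, …, 10}) ∪ ({-2/7, 5/57} × [1/33, 7/5])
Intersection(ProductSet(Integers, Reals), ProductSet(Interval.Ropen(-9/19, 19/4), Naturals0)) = ProductSet(Range(0, 5, 1), Naturals0)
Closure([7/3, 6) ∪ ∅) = [7/3, 6]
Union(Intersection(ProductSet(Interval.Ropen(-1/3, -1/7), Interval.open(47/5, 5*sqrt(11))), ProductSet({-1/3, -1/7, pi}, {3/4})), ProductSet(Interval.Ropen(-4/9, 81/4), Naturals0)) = ProductSet(Interval.Ropen(-4/9, 81/4), Naturals0)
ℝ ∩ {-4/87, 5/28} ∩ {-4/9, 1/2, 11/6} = ∅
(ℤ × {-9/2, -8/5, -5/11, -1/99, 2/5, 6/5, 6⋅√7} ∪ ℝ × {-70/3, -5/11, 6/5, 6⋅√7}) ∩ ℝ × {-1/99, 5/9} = ℤ × {-1/99}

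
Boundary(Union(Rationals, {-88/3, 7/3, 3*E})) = Reals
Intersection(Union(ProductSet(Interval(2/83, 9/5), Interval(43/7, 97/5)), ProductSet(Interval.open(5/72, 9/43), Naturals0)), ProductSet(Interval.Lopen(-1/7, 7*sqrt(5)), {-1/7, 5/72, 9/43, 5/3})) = EmptySet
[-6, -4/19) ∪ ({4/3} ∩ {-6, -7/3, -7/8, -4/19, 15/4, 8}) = [-6, -4/19)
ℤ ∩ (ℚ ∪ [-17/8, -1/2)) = ℤ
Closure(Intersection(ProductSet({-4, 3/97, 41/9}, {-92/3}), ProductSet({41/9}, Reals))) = ProductSet({41/9}, {-92/3})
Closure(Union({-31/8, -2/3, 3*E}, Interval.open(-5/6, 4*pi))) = Union({-31/8}, Interval(-5/6, 4*pi))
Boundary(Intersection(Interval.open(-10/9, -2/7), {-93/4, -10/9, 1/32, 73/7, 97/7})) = EmptySet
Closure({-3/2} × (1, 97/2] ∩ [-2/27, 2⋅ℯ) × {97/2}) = ∅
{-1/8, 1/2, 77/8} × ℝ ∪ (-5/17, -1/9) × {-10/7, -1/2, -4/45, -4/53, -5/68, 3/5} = ({-1/8, 1/2, 77/8} × ℝ) ∪ ((-5/17, -1/9) × {-10/7, -1/2, -4/45, -4/53, -5/68, 3/5})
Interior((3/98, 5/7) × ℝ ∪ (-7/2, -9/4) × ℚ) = (3/98, 5/7) × ℝ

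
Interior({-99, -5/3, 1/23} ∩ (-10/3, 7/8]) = ∅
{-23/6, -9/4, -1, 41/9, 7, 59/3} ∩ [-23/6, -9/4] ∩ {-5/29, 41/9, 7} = ∅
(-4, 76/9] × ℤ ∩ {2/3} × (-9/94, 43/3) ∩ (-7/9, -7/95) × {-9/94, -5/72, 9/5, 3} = ∅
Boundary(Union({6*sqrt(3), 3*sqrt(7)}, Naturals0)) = Union({6*sqrt(3), 3*sqrt(7)}, Naturals0)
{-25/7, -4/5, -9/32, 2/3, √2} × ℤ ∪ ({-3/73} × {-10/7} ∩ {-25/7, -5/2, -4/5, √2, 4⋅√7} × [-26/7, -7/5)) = {-25/7, -4/5, -9/32, 2/3, √2} × ℤ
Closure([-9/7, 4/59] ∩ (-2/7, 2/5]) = [-2/7, 4/59]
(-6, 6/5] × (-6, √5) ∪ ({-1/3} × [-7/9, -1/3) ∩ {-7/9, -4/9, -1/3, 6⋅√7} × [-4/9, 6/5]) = (-6, 6/5] × (-6, √5)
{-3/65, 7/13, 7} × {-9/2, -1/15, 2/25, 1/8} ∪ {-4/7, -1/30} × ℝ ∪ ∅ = ({-4/7, -1/30} × ℝ) ∪ ({-3/65, 7/13, 7} × {-9/2, -1/15, 2/25, 1/8})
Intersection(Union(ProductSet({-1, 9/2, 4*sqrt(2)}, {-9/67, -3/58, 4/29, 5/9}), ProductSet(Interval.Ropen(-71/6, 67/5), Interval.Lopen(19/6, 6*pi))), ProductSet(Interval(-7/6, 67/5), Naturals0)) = ProductSet(Interval.Ropen(-7/6, 67/5), Range(4, 19, 1))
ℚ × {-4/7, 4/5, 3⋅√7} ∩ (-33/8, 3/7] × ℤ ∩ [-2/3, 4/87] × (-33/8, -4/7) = ∅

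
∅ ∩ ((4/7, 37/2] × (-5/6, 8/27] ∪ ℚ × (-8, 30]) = ∅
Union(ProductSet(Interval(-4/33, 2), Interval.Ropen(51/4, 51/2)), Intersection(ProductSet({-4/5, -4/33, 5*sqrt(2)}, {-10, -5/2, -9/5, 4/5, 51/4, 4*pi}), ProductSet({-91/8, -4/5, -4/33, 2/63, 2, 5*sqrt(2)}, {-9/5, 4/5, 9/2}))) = Union(ProductSet({-4/5, -4/33, 5*sqrt(2)}, {-9/5, 4/5}), ProductSet(Interval(-4/33, 2), Interval.Ropen(51/4, 51/2)))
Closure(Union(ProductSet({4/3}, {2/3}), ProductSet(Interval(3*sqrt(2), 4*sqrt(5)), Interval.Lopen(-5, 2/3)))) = Union(ProductSet({4/3}, {2/3}), ProductSet(Interval(3*sqrt(2), 4*sqrt(5)), Interval(-5, 2/3)))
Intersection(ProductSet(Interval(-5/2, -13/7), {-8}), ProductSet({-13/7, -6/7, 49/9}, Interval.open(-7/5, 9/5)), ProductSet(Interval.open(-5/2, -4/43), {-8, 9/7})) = EmptySet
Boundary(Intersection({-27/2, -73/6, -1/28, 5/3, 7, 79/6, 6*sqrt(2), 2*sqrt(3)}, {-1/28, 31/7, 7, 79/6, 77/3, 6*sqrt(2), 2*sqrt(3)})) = {-1/28, 7, 79/6, 6*sqrt(2), 2*sqrt(3)}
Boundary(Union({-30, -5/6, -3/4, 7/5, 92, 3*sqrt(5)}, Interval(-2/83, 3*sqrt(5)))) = {-30, -5/6, -3/4, -2/83, 92, 3*sqrt(5)}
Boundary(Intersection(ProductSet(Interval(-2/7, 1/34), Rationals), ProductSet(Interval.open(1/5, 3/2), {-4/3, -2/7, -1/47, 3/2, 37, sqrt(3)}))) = EmptySet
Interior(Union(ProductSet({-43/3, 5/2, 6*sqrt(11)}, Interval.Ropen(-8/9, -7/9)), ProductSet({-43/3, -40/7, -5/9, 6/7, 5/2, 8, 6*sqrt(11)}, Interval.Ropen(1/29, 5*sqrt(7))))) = EmptySet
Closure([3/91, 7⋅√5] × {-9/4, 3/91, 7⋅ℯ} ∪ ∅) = [3/91, 7⋅√5] × {-9/4, 3/91, 7⋅ℯ}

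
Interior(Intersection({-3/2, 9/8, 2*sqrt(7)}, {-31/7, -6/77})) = EmptySet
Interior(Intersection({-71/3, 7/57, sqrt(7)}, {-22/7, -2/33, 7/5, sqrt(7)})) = EmptySet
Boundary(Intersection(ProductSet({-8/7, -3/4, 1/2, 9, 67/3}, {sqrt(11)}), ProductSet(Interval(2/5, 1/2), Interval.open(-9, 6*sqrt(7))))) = ProductSet({1/2}, {sqrt(11)})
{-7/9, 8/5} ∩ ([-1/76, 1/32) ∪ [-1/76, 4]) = {8/5}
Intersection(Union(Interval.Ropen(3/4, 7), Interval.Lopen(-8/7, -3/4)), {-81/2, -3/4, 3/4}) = {-3/4, 3/4}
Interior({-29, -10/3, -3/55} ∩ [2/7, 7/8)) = ∅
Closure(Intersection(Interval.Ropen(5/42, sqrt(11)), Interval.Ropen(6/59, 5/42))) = EmptySet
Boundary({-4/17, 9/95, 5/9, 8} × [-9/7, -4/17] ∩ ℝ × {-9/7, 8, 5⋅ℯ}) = {-4/17, 9/95, 5/9, 8} × {-9/7}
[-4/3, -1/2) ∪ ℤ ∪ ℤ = ℤ ∪ [-4/3, -1/2)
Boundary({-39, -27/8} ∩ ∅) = ∅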